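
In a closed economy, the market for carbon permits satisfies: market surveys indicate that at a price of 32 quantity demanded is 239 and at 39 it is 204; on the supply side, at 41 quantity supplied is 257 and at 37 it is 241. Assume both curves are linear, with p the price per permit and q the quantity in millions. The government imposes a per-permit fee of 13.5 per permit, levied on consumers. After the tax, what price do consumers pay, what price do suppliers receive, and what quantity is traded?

Demand slope: (204 − 239)/(39 − 32) = -5, so qd = 399 − 5p.
Supply slope: (241 − 257)/(37 − 41) = 4, so qs = 4p + 93.
Without the tax, 399 − 5p = 4p + 93 gives 9p = 306, so p* = 34 and q* = 229.
With the tax collected from consumers, demand (in seller-price terms) shifts: qd = 399 − 5(p + 13.5).
New equilibrium: consumers pay 40, suppliers receive 26.5, q = 199. (Wedge: pb − ps = 13.5.)
The less price-elastic side of the market bears the larger share of a per-unit tax.

Consumers pay 40; suppliers receive 26.5; quantity = 199.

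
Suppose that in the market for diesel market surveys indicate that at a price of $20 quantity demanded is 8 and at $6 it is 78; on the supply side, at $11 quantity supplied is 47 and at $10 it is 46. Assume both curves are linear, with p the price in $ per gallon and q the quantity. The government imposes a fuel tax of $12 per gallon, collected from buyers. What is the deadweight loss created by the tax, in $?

Demand slope: (78 − 8)/(6 − 20) = -5, so qd = 108 − 5p.
Supply slope: (46 − 47)/(10 − 11) = 1, so qs = p + 36.
Before the tax: set 108 − 5p = p + 36 → p* = $12, q* = 48.
With the tax collected from buyers, demand (in seller-price terms) shifts: qd = 108 − 5(p + 12).
Solving gives q = 38 with buyers paying $14 and producers receiving $2 (the $12 wedge).
Quantity falls by |ΔQ| = |48 − 38| = 10.
DWL = ½ · t · |ΔQ| = ½ · 12 · 10 = $60.

Deadweight loss = $60.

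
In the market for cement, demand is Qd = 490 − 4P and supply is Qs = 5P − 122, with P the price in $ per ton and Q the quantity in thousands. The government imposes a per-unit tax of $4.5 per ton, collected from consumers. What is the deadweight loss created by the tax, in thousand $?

Deadweight loss = $22.5 thousand.

Without the tax, 490 − 4P = 5P − 122 gives 9P = 612, so P* = $68 and Q* = 218.
With the tax collected from consumers, demand (in seller-price terms) shifts: Qd = 490 − 4(P + 4.5).
Solving gives Q = 208 with consumers paying $70.5 and sellers receiving $66 (the $4.5 wedge).
Quantity falls by |ΔQ| = |218 − 208| = 10.
DWL = ½ · t · |ΔQ| = ½ · 4.5 · 10 = $22.5.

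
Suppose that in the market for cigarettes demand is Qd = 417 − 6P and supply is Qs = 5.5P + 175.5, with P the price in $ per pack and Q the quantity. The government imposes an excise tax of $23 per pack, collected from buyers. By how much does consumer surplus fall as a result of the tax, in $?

Consumer surplus falls by $2838.

Before the tax: set 417 − 6P = 5.5P + 175.5 → P* = $21, Q* = 291.
With the tax collected from buyers, demand (in seller-price terms) shifts: Qd = 417 − 6(P + 23).
Solving gives Q = 225 with buyers paying $32 and suppliers receiving $9 (the $23 wedge).
ΔCS is the trapezoid between Q = 225 and Q = 291 of height $11: ½ · (291 + 225) · 11 = $2838.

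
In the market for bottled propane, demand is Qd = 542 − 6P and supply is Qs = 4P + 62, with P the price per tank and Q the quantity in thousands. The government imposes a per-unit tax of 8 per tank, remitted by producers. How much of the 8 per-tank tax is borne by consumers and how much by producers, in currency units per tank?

Consumers bear 3.2 per tank; producers bear 4.8 per tank.

Before the tax: set 542 − 6P = 4P + 62 → P* = 48, Q* = 254.
With the tax collected from producers, supply shifts: Qs = 4(P − 8) + 62.
Solving gives Q = 234.8 with consumers paying 51.2 and producers receiving 43.2 (the 8 wedge).
Burden on consumers: 3.2; on producers: 4.8. (They sum to 8.)
The less price-elastic side of the market bears the larger share of a per-unit tax.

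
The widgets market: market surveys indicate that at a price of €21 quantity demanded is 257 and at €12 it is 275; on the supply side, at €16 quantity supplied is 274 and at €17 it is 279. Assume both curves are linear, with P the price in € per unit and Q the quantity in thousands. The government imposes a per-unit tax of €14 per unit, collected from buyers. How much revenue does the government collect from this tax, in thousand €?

Tax revenue = €3486 thousand.

Demand slope: (275 − 257)/(12 − 21) = -2, so Qd = 299 − 2P.
Supply slope: (279 − 274)/(17 − 16) = 5, so Qs = 5P + 194.
Without the tax, 299 − 2P = 5P + 194 gives 7P = 105, so P* = €15 and Q* = 269.
With the tax collected from buyers, demand (in seller-price terms) shifts: Qd = 299 − 2(P + 14).
Solving gives Q = 249 with buyers paying €25 and producers receiving €11 (the €14 wedge).
Revenue = t · Q = 14 · 249 = €3486.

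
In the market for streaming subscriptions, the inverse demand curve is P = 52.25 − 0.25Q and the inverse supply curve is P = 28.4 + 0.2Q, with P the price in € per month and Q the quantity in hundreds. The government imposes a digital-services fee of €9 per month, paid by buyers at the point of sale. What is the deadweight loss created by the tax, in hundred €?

Inverting to Q(P) form: Qd = 209 − 4P; Qs = 5P − 142.
Without the tax, 209 − 4P = 5P − 142 gives 9P = 351, so P* = €39 and Q* = 53.
With the tax collected from buyers, demand (in seller-price terms) shifts: Qd = 209 − 4(P + 9).
New equilibrium: buyers pay €44, sellers receive €35, Q = 33. (Wedge: Pb − Ps = 9.)
Quantity falls by |ΔQ| = |53 − 33| = 20.
DWL = ½ · t · |ΔQ| = ½ · 9 · 20 = €90.

Deadweight loss = €90 hundred.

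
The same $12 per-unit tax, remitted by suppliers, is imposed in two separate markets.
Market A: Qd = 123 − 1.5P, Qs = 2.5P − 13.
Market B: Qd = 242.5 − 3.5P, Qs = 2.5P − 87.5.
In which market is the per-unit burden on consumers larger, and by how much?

Market A: pre-tax P* = $34, Q* = 72; post-tax Q = 60.75; per-unit burden on consumers = $7.5.
Market B: pre-tax P* = $55, Q* = 50; post-tax Q = 32.5; per-unit burden on consumers = $5.
Difference: $7.5 vs $5 → market A is larger by $2.5.

Market A, by $2.5.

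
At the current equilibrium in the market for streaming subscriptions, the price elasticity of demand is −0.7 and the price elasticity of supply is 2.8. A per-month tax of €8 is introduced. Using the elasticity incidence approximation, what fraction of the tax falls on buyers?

Incidence ratio: buyers' share ≈ εs / (εs + |εd|) = 2.8 / (2.8 + 0.7) = 0.8.
Supply is the more elastic side, so buyers bear the larger share.

Buyers' share ≈ 0.8.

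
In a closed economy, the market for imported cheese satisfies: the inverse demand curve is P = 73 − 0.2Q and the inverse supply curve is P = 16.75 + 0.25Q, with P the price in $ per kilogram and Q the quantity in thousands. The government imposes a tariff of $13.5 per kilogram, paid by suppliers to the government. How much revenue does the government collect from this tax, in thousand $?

Tax revenue = $1282.5 thousand.

Inverting to Q(P) form: Qd = 365 − 5P; Qs = 4P − 67.
Before the tax: set 365 − 5P = 4P − 67 → P* = $48, Q* = 125.
With the tax collected from suppliers, supply shifts: Qs = 4(P − 13.5) − 67.
New equilibrium: consumers pay $54, suppliers receive $40.5, Q = 95. (Wedge: Pb − Ps = 13.5.)
Revenue = t · Q = 13.5 · 95 = $1282.5.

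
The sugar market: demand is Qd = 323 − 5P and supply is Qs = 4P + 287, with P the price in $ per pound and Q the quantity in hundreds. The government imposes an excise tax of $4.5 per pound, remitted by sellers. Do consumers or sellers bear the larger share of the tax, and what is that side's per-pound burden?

Without the tax, 323 − 5P = 4P + 287 gives 9P = 36, so P* = $4 and Q* = 303.
With the tax collected from sellers, supply shifts: Qs = 4(P − 4.5) + 287.
New equilibrium: consumers pay $6, sellers receive $1.5, Q = 293. (Wedge: Pb − Ps = 4.5.)
Per-pound burden: consumers $2, sellers $2.5.
Sellers take the larger share because supply is less price-elastic here (demand slope 5 vs supply slope 4).
The less price-elastic side of the market bears the larger share of a per-unit tax.

Sellers bear the larger share: $2.5 per pound.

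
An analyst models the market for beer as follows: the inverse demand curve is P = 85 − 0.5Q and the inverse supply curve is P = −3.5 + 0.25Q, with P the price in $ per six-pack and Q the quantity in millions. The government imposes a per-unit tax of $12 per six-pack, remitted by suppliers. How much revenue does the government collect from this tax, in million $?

Tax revenue = $1224 million.

Rewrite in direct form: Qd = 170 − 2P and Qs = 4P + 14.
Without the tax, 170 − 2P = 4P + 14 gives 6P = 156, so P* = $26 and Q* = 118.
With the tax collected from suppliers, supply shifts: Qs = 4(P − 12) + 14.
Solving gives Q = 102 with consumers paying $34 and suppliers receiving $22 (the $12 wedge).
Revenue = t · Q = 12 · 102 = $1224.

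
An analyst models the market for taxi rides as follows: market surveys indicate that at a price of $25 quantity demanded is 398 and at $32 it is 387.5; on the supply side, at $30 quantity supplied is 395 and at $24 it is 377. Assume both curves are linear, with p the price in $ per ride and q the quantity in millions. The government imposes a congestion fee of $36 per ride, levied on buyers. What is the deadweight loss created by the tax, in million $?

Deadweight loss = $648 million.

Demand slope: (387.5 − 398)/(32 − 25) = -1.5, so qd = 435.5 − 1.5p.
Supply slope: (377 − 395)/(24 − 30) = 3, so qs = 3p + 305.
Without the tax, 435.5 − 1.5p = 3p + 305 gives 4.5p = 130.5, so p* = $29 and q* = 392.
With the tax collected from buyers, demand (in seller-price terms) shifts: qd = 435.5 − 1.5(p + 36).
Solving gives q = 356 with buyers paying $53 and sellers receiving $17 (the $36 wedge).
Quantity falls by |ΔQ| = |392 − 356| = 36.
DWL = ½ · t · |ΔQ| = ½ · 36 · 36 = $648.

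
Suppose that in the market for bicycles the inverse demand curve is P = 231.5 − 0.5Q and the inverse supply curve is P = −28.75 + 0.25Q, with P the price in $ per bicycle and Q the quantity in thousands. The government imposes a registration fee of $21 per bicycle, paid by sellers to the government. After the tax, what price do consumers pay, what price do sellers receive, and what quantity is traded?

Rewrite in direct form: Qd = 463 − 2P and Qs = 4P + 115.
Before the tax: set 463 − 2P = 4P + 115 → P* = $58, Q* = 347.
With the tax collected from sellers, supply shifts: Qs = 4(P − 21) + 115.
New equilibrium: consumers pay $72, sellers receive $51, Q = 319. (Wedge: Pb − Ps = 21.)
The less price-elastic side of the market bears the larger share of a per-unit tax.

Consumers pay $72; sellers receive $51; quantity = 319.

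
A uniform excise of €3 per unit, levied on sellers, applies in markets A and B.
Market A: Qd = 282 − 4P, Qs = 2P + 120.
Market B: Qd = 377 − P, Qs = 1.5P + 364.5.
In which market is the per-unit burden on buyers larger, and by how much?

Market A: pre-tax P* = €27, Q* = 174; post-tax Q = 170; per-unit burden on buyers = €1.
Market B: pre-tax P* = €5, Q* = 372; post-tax Q = 370.2; per-unit burden on buyers = €1.8.
Difference: €1 vs €1.8 → market B is larger by €0.8.

Market B, by €0.8.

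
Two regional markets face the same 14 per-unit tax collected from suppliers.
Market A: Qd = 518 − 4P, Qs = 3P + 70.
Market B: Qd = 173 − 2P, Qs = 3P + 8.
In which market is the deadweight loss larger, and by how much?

Market A, by 50.4.

Market A: pre-tax P* = 64, Q* = 262; post-tax Q = 238; deadweight loss = 168.
Market B: pre-tax P* = 33, Q* = 107; post-tax Q = 90.2; deadweight loss = 117.6.
Difference: 168 vs 117.6 → market A is larger by 50.4.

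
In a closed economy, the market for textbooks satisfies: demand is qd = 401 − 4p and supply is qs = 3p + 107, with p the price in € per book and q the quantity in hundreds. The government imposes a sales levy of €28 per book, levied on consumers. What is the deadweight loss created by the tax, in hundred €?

Before the tax: set 401 − 4p = 3p + 107 → p* = €42, q* = 233.
With the tax collected from consumers, demand (in seller-price terms) shifts: qd = 401 − 4(p + 28).
Solving gives q = 185 with consumers paying €54 and sellers receiving €26 (the €28 wedge).
Quantity falls by |ΔQ| = |233 − 185| = 48.
DWL = ½ · t · |ΔQ| = ½ · 28 · 48 = €672.

Deadweight loss = €672 hundred.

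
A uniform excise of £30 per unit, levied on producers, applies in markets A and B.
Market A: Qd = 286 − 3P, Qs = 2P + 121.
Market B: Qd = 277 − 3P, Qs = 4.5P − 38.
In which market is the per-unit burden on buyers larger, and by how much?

Market A: pre-tax P* = £33, Q* = 187; post-tax Q = 151; per-unit burden on buyers = £12.
Market B: pre-tax P* = £42, Q* = 151; post-tax Q = 97; per-unit burden on buyers = £18.
Difference: £12 vs £18 → market B is larger by £6.

Market B, by £6.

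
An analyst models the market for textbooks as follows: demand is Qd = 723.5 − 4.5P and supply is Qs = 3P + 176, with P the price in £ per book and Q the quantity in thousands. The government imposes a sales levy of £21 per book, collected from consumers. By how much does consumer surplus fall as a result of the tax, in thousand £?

Before the tax: set 723.5 − 4.5P = 3P + 176 → P* = £73, Q* = 395.
With the tax collected from consumers, demand (in seller-price terms) shifts: Qd = 723.5 − 4.5(P + 21).
Solving gives Q = 357.2 with consumers paying £81.4 and sellers receiving £60.4 (the £21 wedge).
ΔCS is the trapezoid between Q = 357.2 and Q = 395 of height £8.4: ½ · (395 + 357.2) · 8.4 = £3159.24.

Consumer surplus falls by £3159.24 thousand.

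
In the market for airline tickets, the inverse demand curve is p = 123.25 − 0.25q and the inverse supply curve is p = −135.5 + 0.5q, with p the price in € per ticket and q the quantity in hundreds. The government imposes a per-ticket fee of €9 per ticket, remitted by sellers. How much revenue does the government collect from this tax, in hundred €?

Inverting to q(p) form: qd = 493 − 4p; qs = 2p + 271.
Without the tax, 493 − 4p = 2p + 271 gives 6p = 222, so p* = €37 and q* = 345.
With the tax collected from sellers, supply shifts: qs = 2(p − 9) + 271.
New equilibrium: consumers pay €40, sellers receive €31, q = 333. (Wedge: pb − ps = 9.)
Revenue = t · Q = 9 · 333 = €2997.

Tax revenue = €2997 hundred.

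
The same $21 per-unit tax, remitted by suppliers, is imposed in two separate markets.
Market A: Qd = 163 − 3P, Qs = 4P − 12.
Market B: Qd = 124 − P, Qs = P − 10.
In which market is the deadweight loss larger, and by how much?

Market A: pre-tax P* = $25, Q* = 88; post-tax Q = 52; deadweight loss = $378.
Market B: pre-tax P* = $67, Q* = 57; post-tax Q = 46.5; deadweight loss = $110.25.
Difference: $378 vs $110.25 → market A is larger by $267.75.

Market A, by $267.75.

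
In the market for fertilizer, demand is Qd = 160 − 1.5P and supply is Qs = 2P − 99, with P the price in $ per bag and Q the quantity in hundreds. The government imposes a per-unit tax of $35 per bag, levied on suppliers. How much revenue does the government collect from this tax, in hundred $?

Before the tax: set 160 − 1.5P = 2P − 99 → P* = $74, Q* = 49.
With the tax collected from suppliers, supply shifts: Qs = 2(P − 35) − 99.
New equilibrium: buyers pay $94, suppliers receive $59, Q = 19. (Wedge: Pb − Ps = 35.)
Revenue = t · Q = 35 · 19 = $665.

Tax revenue = $665 hundred.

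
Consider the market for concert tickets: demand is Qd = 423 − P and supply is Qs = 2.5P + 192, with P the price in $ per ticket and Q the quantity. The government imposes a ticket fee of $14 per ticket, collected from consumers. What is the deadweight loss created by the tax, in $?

Without the tax, 423 − P = 2.5P + 192 gives 3.5P = 231, so P* = $66 and Q* = 357.
With the tax collected from consumers, demand (in seller-price terms) shifts: Qd = 423 − (P + 14).
Solving gives Q = 347 with consumers paying $76 and sellers receiving $62 (the $14 wedge).
Quantity falls by |ΔQ| = |357 − 347| = 10.
DWL = ½ · t · |ΔQ| = ½ · 14 · 10 = $70.

Deadweight loss = $70.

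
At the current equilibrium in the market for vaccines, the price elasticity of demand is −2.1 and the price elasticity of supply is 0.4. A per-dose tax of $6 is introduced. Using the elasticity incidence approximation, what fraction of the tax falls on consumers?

Consumers' share ≈ 0.16.

Incidence ratio: consumers' share ≈ εs / (εs + |εd|) = 0.4 / (0.4 + 2.1) = 0.16.
Supply is the less elastic side, so consumers bear the smaller share.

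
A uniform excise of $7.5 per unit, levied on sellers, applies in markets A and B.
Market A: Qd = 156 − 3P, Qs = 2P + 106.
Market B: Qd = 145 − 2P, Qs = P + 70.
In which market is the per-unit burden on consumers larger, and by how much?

Market A: pre-tax P* = $10, Q* = 126; post-tax Q = 117; per-unit burden on consumers = $3.
Market B: pre-tax P* = $25, Q* = 95; post-tax Q = 90; per-unit burden on consumers = $2.5.
Difference: $3 vs $2.5 → market A is larger by $0.5.

Market A, by $0.5.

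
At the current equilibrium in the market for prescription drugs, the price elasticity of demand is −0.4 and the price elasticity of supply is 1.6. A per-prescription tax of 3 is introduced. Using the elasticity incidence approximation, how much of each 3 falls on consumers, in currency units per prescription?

Incidence ratio: consumers' share ≈ εs / (εs + |εd|) = 1.6 / (1.6 + 0.4) = 0.8.
So consumers bear ≈ 0.8 × 3 = 2.4; sellers bear 0.6.

Consumers bear ≈ 2.4 per prescription.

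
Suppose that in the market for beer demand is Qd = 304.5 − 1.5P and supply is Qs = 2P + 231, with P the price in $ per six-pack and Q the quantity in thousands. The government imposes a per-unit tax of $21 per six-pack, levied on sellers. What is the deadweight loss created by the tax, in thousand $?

Before the tax: set 304.5 − 1.5P = 2P + 231 → P* = $21, Q* = 273.
With the tax collected from sellers, supply shifts: Qs = 2(P − 21) + 231.
New equilibrium: consumers pay $33, sellers receive $12, Q = 255. (Wedge: Pb − Ps = 21.)
Quantity falls by |ΔQ| = |273 − 255| = 18.
DWL = ½ · t · |ΔQ| = ½ · 21 · 18 = $189.

Deadweight loss = $189 thousand.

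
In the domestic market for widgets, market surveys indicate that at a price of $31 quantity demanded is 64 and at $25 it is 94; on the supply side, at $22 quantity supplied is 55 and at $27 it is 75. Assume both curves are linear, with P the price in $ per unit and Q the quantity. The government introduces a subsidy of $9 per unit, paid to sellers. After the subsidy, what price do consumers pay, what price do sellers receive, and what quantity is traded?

Demand slope: (94 − 64)/(25 − 31) = -5, so Qd = 219 − 5P.
Supply slope: (75 − 55)/(27 − 22) = 4, so Qs = 4P − 33.
Without the subsidy, 219 − 5P = 4P − 33 gives 9P = 252, so P* = $28 and Q* = 79.
With a per-unit subsidy paid to sellers, each receives P + 9 per unit sold, so supply becomes Qs = 4(P + 9) − 33.
New equilibrium: consumers pay $24, sellers receive $33, Q = 99. (Wedge: Pb − Ps = −9.)

Consumers pay $24; sellers receive $33; quantity = 99.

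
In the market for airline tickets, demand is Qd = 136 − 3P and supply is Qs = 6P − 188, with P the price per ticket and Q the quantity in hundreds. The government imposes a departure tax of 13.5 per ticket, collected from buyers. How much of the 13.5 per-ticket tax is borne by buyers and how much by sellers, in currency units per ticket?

Without the tax, 136 − 3P = 6P − 188 gives 9P = 324, so P* = 36 and Q* = 28.
With the tax collected from buyers, demand (in seller-price terms) shifts: Qd = 136 − 3(P + 13.5).
New equilibrium: buyers pay 45, sellers receive 31.5, Q = 1. (Wedge: Pb − Ps = 13.5.)
Burden on buyers: 9; on sellers: 4.5. (They sum to 13.5.)
The less price-elastic side of the market bears the larger share of a per-unit tax.

Buyers bear 9 per ticket; sellers bear 4.5 per ticket.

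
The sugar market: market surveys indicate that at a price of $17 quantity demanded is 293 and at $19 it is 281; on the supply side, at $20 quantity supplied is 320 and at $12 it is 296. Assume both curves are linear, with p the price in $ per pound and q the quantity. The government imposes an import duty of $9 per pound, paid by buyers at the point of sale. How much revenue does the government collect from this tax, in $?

Demand slope: (281 − 293)/(19 − 17) = -6, so qd = 395 − 6p.
Supply slope: (296 − 320)/(12 − 20) = 3, so qs = 3p + 260.
Without the tax, 395 − 6p = 3p + 260 gives 9p = 135, so p* = $15 and q* = 305.
With the tax collected from buyers, demand (in seller-price terms) shifts: qd = 395 − 6(p + 9).
New equilibrium: buyers pay $18, suppliers receive $9, q = 287. (Wedge: pb − ps = 9.)
Revenue = t · Q = 9 · 287 = $2583.

Tax revenue = $2583.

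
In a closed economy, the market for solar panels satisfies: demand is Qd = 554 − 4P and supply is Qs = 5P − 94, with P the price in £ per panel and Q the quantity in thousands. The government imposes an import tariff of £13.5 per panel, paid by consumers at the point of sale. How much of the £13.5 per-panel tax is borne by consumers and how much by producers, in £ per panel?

Before the tax: set 554 − 4P = 5P − 94 → P* = £72, Q* = 266.
With the tax collected from consumers, demand (in seller-price terms) shifts: Qd = 554 − 4(P + 13.5).
Solving gives Q = 236 with consumers paying £79.5 and producers receiving £66 (the £13.5 wedge).
Burden on consumers: £7.5; on producers: £6. (They sum to £13.5.)

Consumers bear £7.5 per panel; producers bear £6 per panel.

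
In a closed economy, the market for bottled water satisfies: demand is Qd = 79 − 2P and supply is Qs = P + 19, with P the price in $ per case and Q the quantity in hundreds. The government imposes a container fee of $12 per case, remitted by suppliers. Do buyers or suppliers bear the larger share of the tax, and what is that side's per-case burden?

Suppliers bear the larger share: $8 per case.

Without the tax, 79 − 2P = P + 19 gives 3P = 60, so P* = $20 and Q* = 39.
With the tax collected from suppliers, supply shifts: Qs = (P − 12) + 19.
New equilibrium: buyers pay $24, suppliers receive $12, Q = 31. (Wedge: Pb − Ps = 12.)
Per-case burden: buyers $4, suppliers $8.
Suppliers take the larger share because supply is less price-elastic here (demand slope 2 vs supply slope 1).
The less price-elastic side of the market bears the larger share of a per-unit tax.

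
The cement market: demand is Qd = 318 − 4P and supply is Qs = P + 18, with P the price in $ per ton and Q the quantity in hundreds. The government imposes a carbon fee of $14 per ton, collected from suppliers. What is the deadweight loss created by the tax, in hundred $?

Deadweight loss = $78.4 hundred.

Before the tax: set 318 − 4P = P + 18 → P* = $60, Q* = 78.
With the tax collected from suppliers, supply shifts: Qs = (P − 14) + 18.
New equilibrium: consumers pay $62.8, suppliers receive $48.8, Q = 66.8. (Wedge: Pb − Ps = 14.)
Quantity falls by |ΔQ| = |78 − 66.8| = 11.2.
DWL = ½ · t · |ΔQ| = ½ · 14 · 11.2 = $78.4.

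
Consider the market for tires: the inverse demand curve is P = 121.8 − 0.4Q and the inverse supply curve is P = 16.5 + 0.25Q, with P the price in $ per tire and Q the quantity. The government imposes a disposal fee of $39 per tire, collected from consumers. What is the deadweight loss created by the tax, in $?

Deadweight loss = $1170.

Rewrite in direct form: Qd = 304.5 − 2.5P and Qs = 4P − 66.
Without the tax, 304.5 − 2.5P = 4P − 66 gives 6.5P = 370.5, so P* = $57 and Q* = 162.
With the tax collected from consumers, demand (in seller-price terms) shifts: Qd = 304.5 − 2.5(P + 39).
Solving gives Q = 102 with consumers paying $81 and sellers receiving $42 (the $39 wedge).
Quantity falls by |ΔQ| = |162 − 102| = 60.
DWL = ½ · t · |ΔQ| = ½ · 39 · 60 = $1170.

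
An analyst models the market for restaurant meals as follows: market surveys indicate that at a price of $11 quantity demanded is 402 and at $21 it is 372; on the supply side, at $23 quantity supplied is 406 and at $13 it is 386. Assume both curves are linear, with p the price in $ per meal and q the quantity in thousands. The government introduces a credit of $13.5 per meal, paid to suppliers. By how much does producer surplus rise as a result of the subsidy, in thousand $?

Demand slope: (372 − 402)/(21 − 11) = -3, so qd = 435 − 3p.
Supply slope: (386 − 406)/(13 − 23) = 2, so qs = 2p + 360.
Before the subsidy: set 435 − 3p = 2p + 360 → p* = $15, q* = 390.
With a per-unit subsidy paid to suppliers, each receives p + 13.5 per unit sold, so supply becomes qs = 2(p + 13.5) + 360.
New equilibrium: buyers pay $9.6, suppliers receive $23.1, q = 406.2. (Wedge: pb − ps = −13.5.)
ΔPS is the trapezoid between Q = 406.2 and Q = 390 of height $8.1: ½ · (390 + 406.2) · 8.1 = $3224.61.

Producer surplus rises by $3224.61 thousand.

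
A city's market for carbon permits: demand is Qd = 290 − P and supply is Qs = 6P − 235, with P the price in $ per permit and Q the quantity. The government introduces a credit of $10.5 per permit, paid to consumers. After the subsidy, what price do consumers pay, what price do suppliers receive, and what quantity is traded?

Before the subsidy: set 290 − P = 6P − 235 → P* = $75, Q* = 215.
With a per-unit subsidy paid to consumers, each effectively pays P − 10.5, so demand becomes Qd = 290 − (P − 10.5).
Solving gives Q = 224 with consumers paying $66 and suppliers receiving $76.5 (the $10.5 wedge).

Consumers pay $66; suppliers receive $76.5; quantity = 224.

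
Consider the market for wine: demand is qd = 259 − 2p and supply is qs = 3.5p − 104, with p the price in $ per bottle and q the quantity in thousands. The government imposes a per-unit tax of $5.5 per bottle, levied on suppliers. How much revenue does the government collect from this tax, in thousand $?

Tax revenue = $660 thousand.

Before the tax: set 259 − 2p = 3.5p − 104 → p* = $66, q* = 127.
With the tax collected from suppliers, supply shifts: qs = 3.5(p − 5.5) − 104.
New equilibrium: buyers pay $69.5, suppliers receive $64, q = 120. (Wedge: pb − ps = 5.5.)
Revenue = t · Q = 5.5 · 120 = $660.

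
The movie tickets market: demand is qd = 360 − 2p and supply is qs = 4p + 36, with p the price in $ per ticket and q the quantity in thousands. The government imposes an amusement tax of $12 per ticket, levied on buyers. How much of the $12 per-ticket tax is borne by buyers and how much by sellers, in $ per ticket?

Without the tax, 360 − 2p = 4p + 36 gives 6p = 324, so p* = $54 and q* = 252.
With the tax collected from buyers, demand (in seller-price terms) shifts: qd = 360 − 2(p + 12).
Solving gives q = 236 with buyers paying $62 and sellers receiving $50 (the $12 wedge).
Burden on buyers: $8; on sellers: $4. (They sum to $12.)
The less price-elastic side of the market bears the larger share of a per-unit tax.

Buyers bear $8 per ticket; sellers bear $4 per ticket.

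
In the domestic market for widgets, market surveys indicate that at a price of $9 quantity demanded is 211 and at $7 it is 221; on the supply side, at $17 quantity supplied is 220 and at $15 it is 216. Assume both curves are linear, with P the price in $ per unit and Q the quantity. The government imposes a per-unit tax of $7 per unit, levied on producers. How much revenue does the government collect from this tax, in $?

Tax revenue = $1372.

Demand slope: (221 − 211)/(7 − 9) = -5, so Qd = 256 − 5P.
Supply slope: (216 − 220)/(15 − 17) = 2, so Qs = 2P + 186.
Before the tax: set 256 − 5P = 2P + 186 → P* = $10, Q* = 206.
With the tax collected from producers, supply shifts: Qs = 2(P − 7) + 186.
Solving gives Q = 196 with buyers paying $12 and producers receiving $5 (the $7 wedge).
Revenue = t · Q = 7 · 196 = $1372.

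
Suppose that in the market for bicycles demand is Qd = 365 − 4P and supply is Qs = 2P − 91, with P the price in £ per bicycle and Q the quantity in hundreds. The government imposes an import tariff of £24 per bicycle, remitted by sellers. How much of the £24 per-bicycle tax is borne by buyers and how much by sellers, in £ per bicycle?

Buyers bear £8 per bicycle; sellers bear £16 per bicycle.

Before the tax: set 365 − 4P = 2P − 91 → P* = £76, Q* = 61.
With the tax collected from sellers, supply shifts: Qs = 2(P − 24) − 91.
New equilibrium: buyers pay £84, sellers receive £60, Q = 29. (Wedge: Pb − Ps = 24.)
Burden on buyers: £8; on sellers: £16. (They sum to £24.)
The less price-elastic side of the market bears the larger share of a per-unit tax.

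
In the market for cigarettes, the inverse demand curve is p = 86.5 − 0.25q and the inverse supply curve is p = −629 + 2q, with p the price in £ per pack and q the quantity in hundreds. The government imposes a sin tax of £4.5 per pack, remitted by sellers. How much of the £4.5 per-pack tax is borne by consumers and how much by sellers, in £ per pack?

Consumers bear £0.5 per pack; sellers bear £4 per pack.

Rewrite in direct form: qd = 346 − 4p and qs = 0.5p + 314.5.
Without the tax, 346 − 4p = 0.5p + 314.5 gives 4.5p = 31.5, so p* = £7 and q* = 318.
With the tax collected from sellers, supply shifts: qs = 0.5(p − 4.5) + 314.5.
New equilibrium: consumers pay £7.5, sellers receive £3, q = 316. (Wedge: pb − ps = 4.5.)
Burden on consumers: £0.5; on sellers: £4. (They sum to £4.5.)
The less price-elastic side of the market bears the larger share of a per-unit tax.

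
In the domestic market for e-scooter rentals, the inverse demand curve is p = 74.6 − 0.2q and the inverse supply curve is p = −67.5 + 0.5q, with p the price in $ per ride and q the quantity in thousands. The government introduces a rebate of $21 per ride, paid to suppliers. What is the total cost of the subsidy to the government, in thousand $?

Rewrite in direct form: qd = 373 − 5p and qs = 2p + 135.
Without the subsidy, 373 − 5p = 2p + 135 gives 7p = 238, so p* = $34 and q* = 203.
With a per-unit subsidy paid to suppliers, each receives p + 21 per unit sold, so supply becomes qs = 2(p + 21) + 135.
New equilibrium: consumers pay $28, suppliers receive $49, q = 233. (Wedge: pb − ps = −21.)
Outlay = t · Q = 21 · 233 = $4893.

Government outlay = $4893 thousand.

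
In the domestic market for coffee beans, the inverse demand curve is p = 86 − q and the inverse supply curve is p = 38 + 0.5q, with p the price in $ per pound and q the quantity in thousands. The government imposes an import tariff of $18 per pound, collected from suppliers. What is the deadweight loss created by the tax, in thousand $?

Inverting to q(p) form: qd = 86 − p; qs = 2p − 76.
Before the tax: set 86 − p = 2p − 76 → p* = $54, q* = 32.
With the tax collected from suppliers, supply shifts: qs = 2(p − 18) − 76.
Solving gives q = 20 with consumers paying $66 and suppliers receiving $48 (the $18 wedge).
Quantity falls by |ΔQ| = |32 − 20| = 12.
DWL = ½ · t · |ΔQ| = ½ · 18 · 12 = $108.

Deadweight loss = $108 thousand.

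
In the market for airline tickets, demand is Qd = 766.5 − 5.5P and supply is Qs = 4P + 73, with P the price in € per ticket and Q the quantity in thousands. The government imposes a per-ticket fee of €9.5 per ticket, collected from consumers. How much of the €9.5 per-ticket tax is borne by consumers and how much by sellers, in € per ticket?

Before the tax: set 766.5 − 5.5P = 4P + 73 → P* = €73, Q* = 365.
With the tax collected from consumers, demand (in seller-price terms) shifts: Qd = 766.5 − 5.5(P + 9.5).
Solving gives Q = 343 with consumers paying €77 and sellers receiving €67.5 (the €9.5 wedge).
Burden on consumers: €4; on sellers: €5.5. (They sum to €9.5.)
The less price-elastic side of the market bears the larger share of a per-unit tax.

Consumers bear €4 per ticket; sellers bear €5.5 per ticket.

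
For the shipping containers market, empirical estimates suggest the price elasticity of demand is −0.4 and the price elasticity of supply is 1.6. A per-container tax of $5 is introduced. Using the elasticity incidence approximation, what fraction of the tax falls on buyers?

Buyers' share ≈ 0.8.

Incidence ratio: buyers' share ≈ εs / (εs + |εd|) = 1.6 / (1.6 + 0.4) = 0.8.
Supply is the more elastic side, so buyers bear the larger share.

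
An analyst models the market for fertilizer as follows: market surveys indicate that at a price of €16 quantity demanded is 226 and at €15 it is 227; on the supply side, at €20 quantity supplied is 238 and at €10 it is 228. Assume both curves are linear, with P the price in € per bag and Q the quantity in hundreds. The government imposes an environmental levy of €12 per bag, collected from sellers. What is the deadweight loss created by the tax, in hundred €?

Demand slope: (227 − 226)/(15 − 16) = -1, so Qd = 242 − P.
Supply slope: (228 − 238)/(10 − 20) = 1, so Qs = P + 218.
Before the tax: set 242 − P = P + 218 → P* = €12, Q* = 230.
With the tax collected from sellers, supply shifts: Qs = (P − 12) + 218.
New equilibrium: buyers pay €18, sellers receive €6, Q = 224. (Wedge: Pb − Ps = 12.)
Quantity falls by |ΔQ| = |230 − 224| = 6.
DWL = ½ · t · |ΔQ| = ½ · 12 · 6 = €36.

Deadweight loss = €36 hundred.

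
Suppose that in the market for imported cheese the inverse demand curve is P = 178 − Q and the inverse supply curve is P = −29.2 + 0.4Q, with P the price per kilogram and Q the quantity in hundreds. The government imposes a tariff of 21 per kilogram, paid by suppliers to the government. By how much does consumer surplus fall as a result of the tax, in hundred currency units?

Rewrite in direct form: Qd = 178 − P and Qs = 2.5P + 73.
Without the tax, 178 − P = 2.5P + 73 gives 3.5P = 105, so P* = 30 and Q* = 148.
With the tax collected from suppliers, supply shifts: Qs = 2.5(P − 21) + 73.
Solving gives Q = 133 with consumers paying 45 and suppliers receiving 24 (the 21 wedge).
ΔCS is the trapezoid between Q = 133 and Q = 148 of height 15: ½ · (148 + 133) · 15 = 2107.5.

Consumer surplus falls by 2107.5 hundred.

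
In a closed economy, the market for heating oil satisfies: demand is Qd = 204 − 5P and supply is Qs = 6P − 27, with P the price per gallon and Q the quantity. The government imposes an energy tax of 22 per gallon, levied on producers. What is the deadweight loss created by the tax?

Without the tax, 204 − 5P = 6P − 27 gives 11P = 231, so P* = 21 and Q* = 99.
With the tax collected from producers, supply shifts: Qs = 6(P − 22) − 27.
New equilibrium: consumers pay 33, producers receive 11, Q = 39. (Wedge: Pb − Ps = 22.)
Quantity falls by |ΔQ| = |99 − 39| = 60.
DWL = ½ · t · |ΔQ| = ½ · 22 · 60 = 660.

Deadweight loss = 660.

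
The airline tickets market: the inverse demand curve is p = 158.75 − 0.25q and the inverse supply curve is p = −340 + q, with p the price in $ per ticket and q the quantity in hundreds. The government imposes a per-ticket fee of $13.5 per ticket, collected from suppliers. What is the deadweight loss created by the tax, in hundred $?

Inverting to q(p) form: qd = 635 − 4p; qs = p + 340.
Before the tax: set 635 − 4p = p + 340 → p* = $59, q* = 399.
With the tax collected from suppliers, supply shifts: qs = (p − 13.5) + 340.
Solving gives q = 388.2 with buyers paying $61.7 and suppliers receiving $48.2 (the $13.5 wedge).
Quantity falls by |ΔQ| = |399 − 388.2| = 10.8.
DWL = ½ · t · |ΔQ| = ½ · 13.5 · 10.8 = $72.9.

Deadweight loss = $72.9 hundred.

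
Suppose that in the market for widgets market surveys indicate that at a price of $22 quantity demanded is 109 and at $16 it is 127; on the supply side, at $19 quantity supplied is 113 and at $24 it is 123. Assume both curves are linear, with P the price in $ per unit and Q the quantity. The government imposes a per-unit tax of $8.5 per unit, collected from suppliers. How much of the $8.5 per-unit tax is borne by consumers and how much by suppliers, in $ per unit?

Consumers bear $3.4 per unit; suppliers bear $5.1 per unit.

Demand slope: (127 − 109)/(16 − 22) = -3, so Qd = 175 − 3P.
Supply slope: (123 − 113)/(24 − 19) = 2, so Qs = 2P + 75.
Without the tax, 175 − 3P = 2P + 75 gives 5P = 100, so P* = $20 and Q* = 115.
With the tax collected from suppliers, supply shifts: Qs = 2(P − 8.5) + 75.
New equilibrium: consumers pay $23.4, suppliers receive $14.9, Q = 104.8. (Wedge: Pb − Ps = 8.5.)
Burden on consumers: $3.4; on suppliers: $5.1. (They sum to $8.5.)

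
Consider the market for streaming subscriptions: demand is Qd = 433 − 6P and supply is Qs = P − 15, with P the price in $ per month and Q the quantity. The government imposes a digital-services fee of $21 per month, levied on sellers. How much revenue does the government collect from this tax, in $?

Without the tax, 433 − 6P = P − 15 gives 7P = 448, so P* = $64 and Q* = 49.
With the tax collected from sellers, supply shifts: Qs = (P − 21) − 15.
Solving gives Q = 31 with consumers paying $67 and sellers receiving $46 (the $21 wedge).
Revenue = t · Q = 21 · 31 = $651.

Tax revenue = $651.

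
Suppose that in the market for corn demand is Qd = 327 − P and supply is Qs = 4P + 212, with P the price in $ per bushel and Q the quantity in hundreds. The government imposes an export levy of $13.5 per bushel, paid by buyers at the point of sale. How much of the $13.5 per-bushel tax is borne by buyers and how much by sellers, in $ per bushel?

Before the tax: set 327 − P = 4P + 212 → P* = $23, Q* = 304.
With the tax collected from buyers, demand (in seller-price terms) shifts: Qd = 327 − (P + 13.5).
Solving gives Q = 293.2 with buyers paying $33.8 and sellers receiving $20.3 (the $13.5 wedge).
Burden on buyers: $10.8; on sellers: $2.7. (They sum to $13.5.)
The less price-elastic side of the market bears the larger share of a per-unit tax.

Buyers bear $10.8 per bushel; sellers bear $2.7 per bushel.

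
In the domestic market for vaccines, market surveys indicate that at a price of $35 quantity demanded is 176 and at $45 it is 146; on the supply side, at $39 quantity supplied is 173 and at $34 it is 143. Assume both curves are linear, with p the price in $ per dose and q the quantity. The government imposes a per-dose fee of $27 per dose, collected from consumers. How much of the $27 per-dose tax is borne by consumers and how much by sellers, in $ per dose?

Consumers bear $18 per dose; sellers bear $9 per dose.

Demand slope: (146 − 176)/(45 − 35) = -3, so qd = 281 − 3p.
Supply slope: (143 − 173)/(34 − 39) = 6, so qs = 6p − 61.
Before the tax: set 281 − 3p = 6p − 61 → p* = $38, q* = 167.
With the tax collected from consumers, demand (in seller-price terms) shifts: qd = 281 − 3(p + 27).
Solving gives q = 113 with consumers paying $56 and sellers receiving $29 (the $27 wedge).
Burden on consumers: $18; on sellers: $9. (They sum to $27.)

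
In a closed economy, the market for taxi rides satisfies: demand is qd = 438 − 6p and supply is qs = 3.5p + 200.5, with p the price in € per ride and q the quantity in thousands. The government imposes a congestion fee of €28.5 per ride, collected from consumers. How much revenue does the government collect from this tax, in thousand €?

Before the tax: set 438 − 6p = 3.5p + 200.5 → p* = €25, q* = 288.
With the tax collected from consumers, demand (in seller-price terms) shifts: qd = 438 − 6(p + 28.5).
New equilibrium: consumers pay €35.5, producers receive €7, q = 225. (Wedge: pb − ps = 28.5.)
Revenue = t · Q = 28.5 · 225 = €6412.5.

Tax revenue = €6412.5 thousand.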